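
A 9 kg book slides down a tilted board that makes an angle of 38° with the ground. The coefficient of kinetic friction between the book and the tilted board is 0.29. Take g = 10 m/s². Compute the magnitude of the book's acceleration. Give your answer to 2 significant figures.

3.9 m/s²

Resolving the weight along the incline: the component pulling the book down the slope is mg sin 38° = 9 × 10 × 0.6157 = 55.413 N, and the normal force is N = mg cos 38° = 9 × 10 × 0.7880 = 70.920 N.
Kinetic friction acts up the slope with magnitude f = μN = 0.29 × 70.920 = 20.567 N.
Net force along the incline is 55.413 − 20.567 = 34.846 N, so a = 34.846 / 9 = 3.8718 m/s².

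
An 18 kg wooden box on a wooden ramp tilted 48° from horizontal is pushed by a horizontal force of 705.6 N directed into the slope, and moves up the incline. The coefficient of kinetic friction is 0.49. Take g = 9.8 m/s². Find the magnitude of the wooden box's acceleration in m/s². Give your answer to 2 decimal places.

The horizontal push has components F cos 48° = 705.6 × 0.6691 = 472.117 N up the incline and F sin 48° = 705.6 × 0.7431 = 524.331 N pressing into the surface.
The normal force is therefore N = mg cos 48° + F sin 48° = 118.029 + 524.331 = 642.360 N, and kinetic friction down the slope is μN = 0.49 × 642.360 = 314.756 N.
Along the incline: F cos 48° − mg sin 48° − μN = ma, so 472.117 − 131.083 − 314.756 = 18 a, giving a = 1.4599 m/s².

1.46 m/s²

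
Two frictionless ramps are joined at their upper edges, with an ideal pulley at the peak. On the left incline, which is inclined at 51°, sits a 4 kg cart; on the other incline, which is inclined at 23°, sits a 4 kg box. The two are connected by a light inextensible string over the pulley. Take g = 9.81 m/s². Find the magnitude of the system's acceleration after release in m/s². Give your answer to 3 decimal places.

1.895 m/s²

Resolve each weight along its own incline: the 4 kg mass has component 4 × 9.81 × sin 51° = 30.495 N down its slope, and the 4 kg mass has 4 × 9.81 × sin 23° = 15.332 N down its slope.
The 4 kg side's 30.495 N exceeds the other side's 15.332 N, so that mass slides down and the 4 kg mass slides up. Taking that direction as positive, Newton's second law for the whole system gives 30.495 − 15.332 = (4 + 4) a, so a = 15.163 / 8 = 1.8954 m/s².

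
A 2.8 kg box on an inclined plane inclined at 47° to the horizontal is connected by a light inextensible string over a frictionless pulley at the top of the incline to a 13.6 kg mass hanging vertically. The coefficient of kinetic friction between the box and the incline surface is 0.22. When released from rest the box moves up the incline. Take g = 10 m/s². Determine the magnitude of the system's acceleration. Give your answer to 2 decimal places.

6.79 m/s²

For the box on the incline: the weight component along the slope is m₁g sin 47° = 2.8 × 10 × 0.7314 = 20.479 N and the normal force is N = m₁g cos 47° = 19.096 N.
Kinetic friction opposes the box's motion up the incline: f = μN = 0.22 × 19.096 = 4.201 N acting down the slope.
Newton's second law for the box (up-slope positive): T − 20.479 − 4.201 = 2.8 a. For the hanging mass (downward positive): 13.6 × 10 − T = 13.6 a.
Adding the two equations eliminates T: 111.320 = 16.4 a, so a = 6.7878 m/s².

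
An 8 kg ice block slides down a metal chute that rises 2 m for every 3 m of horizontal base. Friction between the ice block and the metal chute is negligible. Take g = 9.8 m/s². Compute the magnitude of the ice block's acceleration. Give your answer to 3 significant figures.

5.44 m/s²

Resolving the weight along the incline: the component pulling the ice block down the slope is mg sin 33.69° = 8 × 9.8 × 0.5547 = 43.488 N, and the normal force is N = mg cos 33.69° = 8 × 9.8 × 0.8321 = 65.237 N.
With no friction the net force along the incline is 43.488 N, so a = g sin 33.69° = 43.488 / 8 = 5.4360 m/s².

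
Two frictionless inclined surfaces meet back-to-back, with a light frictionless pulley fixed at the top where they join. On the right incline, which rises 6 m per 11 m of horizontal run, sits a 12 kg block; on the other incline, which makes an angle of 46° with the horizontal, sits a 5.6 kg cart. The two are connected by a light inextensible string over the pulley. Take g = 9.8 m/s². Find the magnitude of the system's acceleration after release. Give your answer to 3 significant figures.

Resolve each weight along its own incline: the 12 kg mass has component 12 × 9.8 × sin 28.61° = 56.313 N down its slope, and the 5.6 kg mass has 5.6 × 9.8 × sin 46° = 39.477 N down its slope.
The 12 kg side's 56.313 N exceeds the other side's 39.477 N, so that mass slides down and the 5.6 kg mass slides up. Taking that direction as positive, Newton's second law for the whole system gives 56.313 − 39.477 = (12 + 5.6) a, so a = 16.836 / 17.6 = 0.9566 m/s².

0.957 m/s²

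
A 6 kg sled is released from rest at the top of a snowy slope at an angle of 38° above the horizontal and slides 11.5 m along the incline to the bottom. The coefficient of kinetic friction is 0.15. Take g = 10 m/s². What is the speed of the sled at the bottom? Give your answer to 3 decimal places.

The weight component along the incline is mg sin 38° = 36.940 N and the normal force is N = mg cos 38° = 47.281 N.
Friction up the slope is f = μN = 0.15 × 47.281 = 7.092 N, so the net downslope force is 36.940 − 7.092 = 29.848 N and a = 29.848 / 6 = 4.9747 m/s².
Starting from rest over a distance of 11.5 m, v² = 2aL = 2 × 4.9747 × 11.5 = 114.4181, so v = 10.6966 m/s.

10.697 m/s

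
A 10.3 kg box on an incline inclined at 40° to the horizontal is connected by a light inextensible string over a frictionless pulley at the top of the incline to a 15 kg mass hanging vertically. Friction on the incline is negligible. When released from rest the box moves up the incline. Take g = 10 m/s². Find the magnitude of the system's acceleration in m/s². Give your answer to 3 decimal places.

For the box on the incline: the weight component along the slope is m₁g sin 40° = 10.3 × 10 × 0.6428 = 66.208 N and the normal force is N = m₁g cos 40° = 78.903 N.
Newton's second law for the box (up-slope positive): T − 66.208 = 10.3 a. For the hanging mass (downward positive): 15 × 10 − T = 15 a.
Adding the two equations eliminates T: 83.792 = 25.3 a, so a = 3.3119 m/s².

3.312 m/s²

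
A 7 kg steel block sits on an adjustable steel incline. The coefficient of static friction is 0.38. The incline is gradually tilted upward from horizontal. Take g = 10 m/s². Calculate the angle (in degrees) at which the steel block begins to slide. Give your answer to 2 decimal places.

At the threshold of sliding, static friction is at its maximum μ_s N and exactly balances the weight component along the incline: mg sin θ = μ_s mg cos θ.
Hence tan θ = μ_s = 0.38, so θ = arctan(0.38) = 20.8068°.

20.81°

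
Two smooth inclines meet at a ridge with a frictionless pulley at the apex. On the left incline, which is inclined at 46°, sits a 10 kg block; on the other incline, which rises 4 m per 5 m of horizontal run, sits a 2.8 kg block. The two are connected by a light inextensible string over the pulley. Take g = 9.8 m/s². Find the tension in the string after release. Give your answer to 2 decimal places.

Resolve each weight along its own incline: the 10 kg mass has component 10 × 9.8 × sin 46° = 70.495 N down its slope, and the 2.8 kg mass has 2.8 × 9.8 × sin 38.66° = 17.142 N down its slope.
The 10 kg side's 70.495 N exceeds the other side's 17.142 N, so that mass slides down and the 2.8 kg mass slides up. Taking that direction as positive, Newton's second law for the whole system gives 70.495 − 17.142 = (10 + 2.8) a, so a = 53.353 / 12.8 = 4.1682 m/s².
For the 2.8 kg mass (up-slope positive): T − 17.142 = 2.8 × 4.1682, so T = 28.813 N.

28.81 N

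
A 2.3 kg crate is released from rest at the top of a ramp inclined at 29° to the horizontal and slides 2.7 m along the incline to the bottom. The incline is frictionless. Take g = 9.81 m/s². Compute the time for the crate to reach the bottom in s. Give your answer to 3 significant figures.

The weight component along the incline is mg sin 29° = 10.939 N and the normal force is N = mg cos 29° = 19.734 N.
With no friction, a = g sin 29° = 4.7560 m/s².
Starting from rest, L = ½at², so t = √(2L/a) = √(2 × 2.7 / 4.7560) = 1.0656 s.

1.07 s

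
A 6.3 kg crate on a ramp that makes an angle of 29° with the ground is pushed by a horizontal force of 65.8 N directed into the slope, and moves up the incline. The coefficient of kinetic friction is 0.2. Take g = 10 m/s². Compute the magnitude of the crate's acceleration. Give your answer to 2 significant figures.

1.5 m/s²

The horizontal push has components F cos 29° = 65.8 × 0.8746 = 57.549 N up the incline and F sin 29° = 65.8 × 0.4848 = 31.900 N pressing into the surface.
The normal force is therefore N = mg cos 29° + F sin 29° = 55.100 + 31.900 = 87.000 N, and kinetic friction down the slope is μN = 0.2 × 87.000 = 17.400 N.
Along the incline: F cos 29° − mg sin 29° − μN = ma, so 57.549 − 30.542 − 17.400 = 6.3 a, giving a = 1.5249 m/s².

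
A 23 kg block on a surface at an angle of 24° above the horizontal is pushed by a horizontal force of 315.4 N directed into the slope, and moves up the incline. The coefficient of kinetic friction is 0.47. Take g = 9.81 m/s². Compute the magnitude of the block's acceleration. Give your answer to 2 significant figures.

The horizontal push has components F cos 24° = 315.4 × 0.9135 = 288.118 N up the incline and F sin 24° = 315.4 × 0.4067 = 128.273 N pressing into the surface.
The normal force is therefore N = mg cos 24° + F sin 24° = 206.113 + 128.273 = 334.386 N, and kinetic friction down the slope is μN = 0.47 × 334.386 = 157.161 N.
Along the incline: F cos 24° − mg sin 24° − μN = ma, so 288.118 − 91.764 − 157.161 = 23 a, giving a = 1.7040 m/s².

1.7 m/s²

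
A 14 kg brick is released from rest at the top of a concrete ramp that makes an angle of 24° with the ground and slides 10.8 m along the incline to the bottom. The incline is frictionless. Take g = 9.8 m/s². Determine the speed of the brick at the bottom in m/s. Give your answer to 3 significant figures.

The weight component along the incline is mg sin 24° = 55.804 N and the normal force is N = mg cos 24° = 125.338 N.
With no friction, a = g sin 24° = 3.9860 m/s².
Starting from rest over a distance of 10.8 m, v² = 2aL = 2 × 3.9860 × 10.8 = 86.0976, so v = 9.2789 m/s.

9.28 m/s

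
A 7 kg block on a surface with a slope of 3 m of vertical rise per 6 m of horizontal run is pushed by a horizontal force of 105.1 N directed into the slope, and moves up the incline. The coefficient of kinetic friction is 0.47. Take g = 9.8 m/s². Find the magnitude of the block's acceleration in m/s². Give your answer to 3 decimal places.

The horizontal push has components F cos 26.57° = 105.1 × 0.8944 = 94.001 N up the incline and F sin 26.57° = 105.1 × 0.4472 = 47.001 N pressing into the surface.
The normal force is therefore N = mg cos 26.57° + F sin 26.57° = 61.356 + 47.001 = 108.357 N, and kinetic friction down the slope is μN = 0.47 × 108.357 = 50.928 N.
Along the incline: F cos 26.57° − mg sin 26.57° − μN = ma, so 94.001 − 30.678 − 50.928 = 7 a, giving a = 1.7707 m/s².

1.771 m/s²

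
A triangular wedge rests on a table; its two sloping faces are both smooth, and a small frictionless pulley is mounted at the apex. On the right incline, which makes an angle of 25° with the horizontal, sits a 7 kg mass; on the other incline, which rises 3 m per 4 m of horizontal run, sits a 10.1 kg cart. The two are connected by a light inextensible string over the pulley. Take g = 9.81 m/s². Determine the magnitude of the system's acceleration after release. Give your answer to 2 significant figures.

1.8 m/s²

Resolve each weight along its own incline: the 7 kg mass has component 7 × 9.81 × sin 25° = 29.021 N down its slope, and the 10.1 kg mass has 10.1 × 9.81 × sin 36.87° = 59.449 N down its slope.
The 10.1 kg side's 59.449 N exceeds the other side's 29.021 N, so that mass slides down and the 7 kg mass slides up. Taking that direction as positive, Newton's second law for the whole system gives 59.449 − 29.021 = (7 + 10.1) a, so a = 30.428 / 17.1 = 1.7794 m/s².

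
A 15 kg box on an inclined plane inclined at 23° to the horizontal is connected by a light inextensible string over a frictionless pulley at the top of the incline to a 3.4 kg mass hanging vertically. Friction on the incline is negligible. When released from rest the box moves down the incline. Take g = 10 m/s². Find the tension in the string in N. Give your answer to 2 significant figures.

For the box on the incline: the weight component along the slope is m₁g sin 23° = 15 × 10 × 0.3907 = 58.605 N and the normal force is N = m₁g cos 23° = 138.076 N.
Newton's second law for the box (down-slope positive): 58.605 − T = 15 a. For the hanging mass (upward positive): T − 3.4 × 10 = 3.4 a.
Adding the two equations eliminates T: 24.605 = 18.4 a, so a = 1.3372 m/s².
Then from the hanging mass's equation, T = 3.4 × (10 + 1.3372) = 38.546 N.

39 N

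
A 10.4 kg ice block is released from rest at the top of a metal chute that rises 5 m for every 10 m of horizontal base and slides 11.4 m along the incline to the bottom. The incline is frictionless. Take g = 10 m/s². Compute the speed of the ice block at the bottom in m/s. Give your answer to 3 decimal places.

The weight component along the incline is mg sin 26.57° = 46.510 N and the normal force is N = mg cos 26.57° = 93.020 N.
With no friction, a = g sin 26.57° = 4.4721 m/s².
Starting from rest over a distance of 11.4 m, v² = 2aL = 2 × 4.4721 × 11.4 = 101.9639, so v = 10.0977 m/s.

10.098 m/s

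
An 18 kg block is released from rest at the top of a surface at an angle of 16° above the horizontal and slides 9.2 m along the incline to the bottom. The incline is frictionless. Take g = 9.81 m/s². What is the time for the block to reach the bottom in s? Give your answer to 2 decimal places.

The weight component along the incline is mg sin 16° = 48.672 N and the normal force is N = mg cos 16° = 169.740 N.
With no friction, a = g sin 16° = 2.7040 m/s².
Starting from rest, L = ½at², so t = √(2L/a) = √(2 × 9.2 / 2.7040) = 2.6086 s.

2.61 s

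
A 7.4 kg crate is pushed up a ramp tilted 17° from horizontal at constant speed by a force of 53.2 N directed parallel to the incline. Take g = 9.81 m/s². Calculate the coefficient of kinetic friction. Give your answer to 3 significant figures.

0.461

At constant speed ΣF = 0 along the incline. The applied 53.2 N acts up the slope; the weight component mg sin 17° = 21.224 N and kinetic friction μN both act down the slope.
So 53.2 = 21.224 + μ × 69.422, giving μ = (53.2 − 21.224) / 69.422 = 0.4606.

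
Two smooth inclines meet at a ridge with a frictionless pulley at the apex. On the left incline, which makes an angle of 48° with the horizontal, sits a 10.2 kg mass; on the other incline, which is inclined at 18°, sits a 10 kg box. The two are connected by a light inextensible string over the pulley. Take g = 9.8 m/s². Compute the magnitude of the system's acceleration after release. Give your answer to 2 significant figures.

2.2 m/s²

Resolve each weight along its own incline: the 10.2 kg mass has component 10.2 × 9.8 × sin 48° = 74.285 N down its slope, and the 10 kg mass has 10 × 9.8 × sin 18° = 30.284 N down its slope.
The 10.2 kg side's 74.285 N exceeds the other side's 30.284 N, so that mass slides down and the 10 kg mass slides up. Taking that direction as positive, Newton's second law for the whole system gives 74.285 − 30.284 = (10.2 + 10) a, so a = 44.001 / 20.2 = 2.1783 m/s².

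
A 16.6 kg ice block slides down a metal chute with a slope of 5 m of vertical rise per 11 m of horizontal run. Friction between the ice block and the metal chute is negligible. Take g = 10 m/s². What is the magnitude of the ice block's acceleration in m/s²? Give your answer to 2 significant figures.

4.1 m/s²

Resolving the weight along the incline: the component pulling the ice block down the slope is mg sin 24.44° = 16.6 × 10 × 0.4138 = 68.691 N, and the normal force is N = mg cos 24.44° = 16.6 × 10 × 0.9104 = 151.126 N.
With no friction the net force along the incline is 68.691 N, so a = g sin 24.44° = 68.691 / 16.6 = 4.1380 m/s².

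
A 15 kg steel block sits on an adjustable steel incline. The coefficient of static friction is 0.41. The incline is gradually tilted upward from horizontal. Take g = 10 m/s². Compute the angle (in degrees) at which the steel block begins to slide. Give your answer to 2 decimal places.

At the threshold of sliding, static friction is at its maximum μ_s N and exactly balances the weight component along the incline: mg sin θ = μ_s mg cos θ.
Hence tan θ = μ_s = 0.41, so θ = arctan(0.41) = 22.2936°.

22.29°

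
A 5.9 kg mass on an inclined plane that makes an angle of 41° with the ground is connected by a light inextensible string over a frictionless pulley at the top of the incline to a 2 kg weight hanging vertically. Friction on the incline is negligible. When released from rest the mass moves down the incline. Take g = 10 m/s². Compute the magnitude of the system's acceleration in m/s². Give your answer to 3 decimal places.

For the mass on the incline: the weight component along the slope is m₁g sin 41° = 5.9 × 10 × 0.6561 = 38.710 N and the normal force is N = m₁g cos 41° = 44.528 N.
Newton's second law for the mass (down-slope positive): 38.710 − T = 5.9 a. For the hanging weight (upward positive): T − 2 × 10 = 2 a.
Adding the two equations eliminates T: 18.710 = 7.9 a, so a = 2.3684 m/s².

2.368 m/s²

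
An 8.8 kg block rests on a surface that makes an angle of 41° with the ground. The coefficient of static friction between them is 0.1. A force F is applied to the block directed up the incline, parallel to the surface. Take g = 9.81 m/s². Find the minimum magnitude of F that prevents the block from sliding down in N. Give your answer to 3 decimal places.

The normal force is N = mg cos 41° = 65.153 N. With F at its minimum the block is on the verge of sliding down, so static friction is at its maximum μ_s N = 0.1 × 65.153 = 6.515 N and acts up the slope.
Equilibrium along the incline: F + μ_s N = mg sin 41°, so F = 56.636 − 6.515 = 50.121 N.

50.121 N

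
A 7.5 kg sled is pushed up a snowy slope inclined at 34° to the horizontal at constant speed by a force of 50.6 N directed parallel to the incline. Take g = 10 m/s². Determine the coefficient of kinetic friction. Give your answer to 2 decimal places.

0.14

At constant speed ΣF = 0 along the incline. The applied 50.6 N acts up the slope; the weight component mg sin 34° = 41.939 N and kinetic friction μN both act down the slope.
So 50.6 = 41.939 + μ × 62.178, giving μ = (50.6 − 41.939) / 62.178 = 0.1393.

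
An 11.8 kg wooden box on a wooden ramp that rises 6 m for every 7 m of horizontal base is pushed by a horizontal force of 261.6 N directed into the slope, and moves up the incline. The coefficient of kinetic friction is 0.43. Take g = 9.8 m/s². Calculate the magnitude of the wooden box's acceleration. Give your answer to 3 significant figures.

The horizontal push has components F cos 40.60° = 261.6 × 0.7593 = 198.633 N up the incline and F sin 40.60° = 261.6 × 0.6508 = 170.249 N pressing into the surface.
The normal force is therefore N = mg cos 40.60° + F sin 40.60° = 87.805 + 170.249 = 258.054 N, and kinetic friction down the slope is μN = 0.43 × 258.054 = 110.963 N.
Along the incline: F cos 40.60° − mg sin 40.60° − μN = ma, so 198.633 − 75.259 − 110.963 = 11.8 a, giving a = 1.0518 m/s².

1.05 m/s²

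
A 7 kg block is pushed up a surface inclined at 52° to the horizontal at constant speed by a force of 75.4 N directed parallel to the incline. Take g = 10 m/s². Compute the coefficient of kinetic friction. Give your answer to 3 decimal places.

0.470

At constant speed ΣF = 0 along the incline. The applied 75.4 N acts up the slope; the weight component mg sin 52° = 55.161 N and kinetic friction μN both act down the slope.
So 75.4 = 55.161 + μ × 43.096, giving μ = (75.4 − 55.161) / 43.096 = 0.4696.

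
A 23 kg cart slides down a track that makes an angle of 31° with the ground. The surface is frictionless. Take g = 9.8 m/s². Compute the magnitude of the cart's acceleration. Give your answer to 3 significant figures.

Resolving the weight along the incline: the component pulling the cart down the slope is mg sin 31° = 23 × 9.8 × 0.5150 = 116.081 N, and the normal force is N = mg cos 31° = 23 × 9.8 × 0.8572 = 193.213 N.
With no friction the net force along the incline is 116.081 N, so a = g sin 31° = 116.081 / 23 = 5.0470 m/s².

5.05 m/s²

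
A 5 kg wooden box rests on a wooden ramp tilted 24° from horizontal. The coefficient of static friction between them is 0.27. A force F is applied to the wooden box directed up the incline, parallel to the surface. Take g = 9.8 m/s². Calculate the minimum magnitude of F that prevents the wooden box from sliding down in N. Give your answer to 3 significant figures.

7.84 N

The normal force is N = mg cos 24° = 44.764 N. With F at its minimum the wooden box is on the verge of sliding down, so static friction is at its maximum μ_s N = 0.27 × 44.764 = 12.086 N and acts up the slope.
Equilibrium along the incline: F + μ_s N = mg sin 24°, so F = 19.930 − 12.086 = 7.844 N.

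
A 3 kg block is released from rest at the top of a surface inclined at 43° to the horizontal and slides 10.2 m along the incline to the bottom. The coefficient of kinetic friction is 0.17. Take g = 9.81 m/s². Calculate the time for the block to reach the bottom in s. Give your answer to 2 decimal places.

The weight component along the incline is mg sin 43° = 20.071 N and the normal force is N = mg cos 43° = 21.524 N.
Friction up the slope is f = μN = 0.17 × 21.524 = 3.659 N, so the net downslope force is 20.071 − 3.659 = 16.412 N and a = 16.412 / 3 = 5.4707 m/s².
Starting from rest, L = ½at², so t = √(2L/a) = √(2 × 10.2 / 5.4707) = 1.9311 s.

1.93 s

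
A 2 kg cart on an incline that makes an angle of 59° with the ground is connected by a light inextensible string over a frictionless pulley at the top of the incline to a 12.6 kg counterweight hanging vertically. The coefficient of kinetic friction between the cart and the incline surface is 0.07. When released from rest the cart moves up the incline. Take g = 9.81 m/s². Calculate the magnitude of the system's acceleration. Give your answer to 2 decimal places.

7.27 m/s²

For the cart on the incline: the weight component along the slope is m₁g sin 59° = 2 × 9.81 × 0.8572 = 16.818 N and the normal force is N = m₁g cos 59° = 10.105 N.
Kinetic friction opposes the cart's motion up the incline: f = μN = 0.07 × 10.105 = 0.707 N acting down the slope.
Newton's second law for the cart (up-slope positive): T − 16.818 − 0.707 = 2 a. For the hanging counterweight (downward positive): 12.6 × 9.81 − T = 12.6 a.
Adding the two equations eliminates T: 106.081 = 14.6 a, so a = 7.2658 m/s².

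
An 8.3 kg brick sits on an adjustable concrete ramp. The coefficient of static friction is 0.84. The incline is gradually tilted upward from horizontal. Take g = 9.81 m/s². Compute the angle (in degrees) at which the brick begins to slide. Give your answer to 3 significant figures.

At the threshold of sliding, static friction is at its maximum μ_s N and exactly balances the weight component along the incline: mg sin θ = μ_s mg cos θ.
Hence tan θ = μ_s = 0.84, so θ = arctan(0.84) = 40.0303°.

40.0°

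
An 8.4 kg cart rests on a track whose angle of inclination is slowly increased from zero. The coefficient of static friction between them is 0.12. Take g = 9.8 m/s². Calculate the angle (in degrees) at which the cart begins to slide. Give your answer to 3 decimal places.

6.843°

At the threshold of sliding, static friction is at its maximum μ_s N and exactly balances the weight component along the incline: mg sin θ = μ_s mg cos θ.
Hence tan θ = μ_s = 0.12, so θ = arctan(0.12) = 6.8428°.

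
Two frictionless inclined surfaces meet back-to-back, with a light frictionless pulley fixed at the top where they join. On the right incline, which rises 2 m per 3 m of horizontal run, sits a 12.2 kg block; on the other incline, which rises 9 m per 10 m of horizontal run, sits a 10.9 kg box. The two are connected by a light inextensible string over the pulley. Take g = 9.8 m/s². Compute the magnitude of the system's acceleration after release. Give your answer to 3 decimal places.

Resolve each weight along its own incline: the 12.2 kg mass has component 12.2 × 9.8 × sin 33.69° = 66.320 N down its slope, and the 10.9 kg mass has 10.9 × 9.8 × sin 41.99° = 71.459 N down its slope.
The 10.9 kg side's 71.459 N exceeds the other side's 66.320 N, so that mass slides down and the 12.2 kg mass slides up. Taking that direction as positive, Newton's second law for the whole system gives 71.459 − 66.320 = (12.2 + 10.9) a, so a = 5.139 / 23.1 = 0.2225 m/s².

0.222 m/s²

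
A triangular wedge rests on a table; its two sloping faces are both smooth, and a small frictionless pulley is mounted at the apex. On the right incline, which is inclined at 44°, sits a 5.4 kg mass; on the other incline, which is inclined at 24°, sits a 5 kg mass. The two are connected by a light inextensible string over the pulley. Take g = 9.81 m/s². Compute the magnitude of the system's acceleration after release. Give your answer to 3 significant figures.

1.62 m/s²

Resolve each weight along its own incline: the 5.4 kg mass has component 5.4 × 9.81 × sin 44° = 36.799 N down its slope, and the 5 kg mass has 5 × 9.81 × sin 24° = 19.950 N down its slope.
The 5.4 kg side's 36.799 N exceeds the other side's 19.950 N, so that mass slides down and the 5 kg mass slides up. Taking that direction as positive, Newton's second law for the whole system gives 36.799 − 19.950 = (5.4 + 5) a, so a = 16.849 / 10.4 = 1.6201 m/s².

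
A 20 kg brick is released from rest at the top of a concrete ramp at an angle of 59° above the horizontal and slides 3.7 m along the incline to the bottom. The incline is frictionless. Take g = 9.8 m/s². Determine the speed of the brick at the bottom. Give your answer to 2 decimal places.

7.88 m/s

The weight component along the incline is mg sin 59° = 168.005 N and the normal force is N = mg cos 59° = 100.947 N.
With no friction, a = g sin 59° = 8.4002 m/s².
Starting from rest over a distance of 3.7 m, v² = 2aL = 2 × 8.4002 × 3.7 = 62.1615, so v = 7.8843 m/s.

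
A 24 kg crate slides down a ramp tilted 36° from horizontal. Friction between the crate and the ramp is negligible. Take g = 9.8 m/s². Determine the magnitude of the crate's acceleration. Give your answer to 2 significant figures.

Resolving the weight along the incline: the component pulling the crate down the slope is mg sin 36° = 24 × 9.8 × 0.5878 = 138.251 N, and the normal force is N = mg cos 36° = 24 × 9.8 × 0.8090 = 190.277 N.
With no friction the net force along the incline is 138.251 N, so a = g sin 36° = 138.251 / 24 = 5.7605 m/s².

5.8 m/s²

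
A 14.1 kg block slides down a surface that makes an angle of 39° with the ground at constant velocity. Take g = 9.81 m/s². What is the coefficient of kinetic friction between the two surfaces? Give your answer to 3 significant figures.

0.810

At constant velocity the net force along the incline is zero: mg sin 39° = μ mg cos 39°.
So μ = tan 39° = 0.6293 / 0.7771 = 0.8098.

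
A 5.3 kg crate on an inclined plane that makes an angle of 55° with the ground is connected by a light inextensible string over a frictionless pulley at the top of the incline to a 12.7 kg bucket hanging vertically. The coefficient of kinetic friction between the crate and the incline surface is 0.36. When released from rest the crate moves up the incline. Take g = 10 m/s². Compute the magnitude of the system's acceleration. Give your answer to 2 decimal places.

4.04 m/s²

For the crate on the incline: the weight component along the slope is m₁g sin 55° = 5.3 × 10 × 0.8192 = 43.418 N and the normal force is N = m₁g cos 55° = 30.400 N.
Kinetic friction opposes the crate's motion up the incline: f = μN = 0.36 × 30.400 = 10.944 N acting down the slope.
Newton's second law for the crate (up-slope positive): T − 43.418 − 10.944 = 5.3 a. For the hanging bucket (downward positive): 12.7 × 10 − T = 12.7 a.
Adding the two equations eliminates T: 72.638 = 18 a, so a = 4.0354 m/s².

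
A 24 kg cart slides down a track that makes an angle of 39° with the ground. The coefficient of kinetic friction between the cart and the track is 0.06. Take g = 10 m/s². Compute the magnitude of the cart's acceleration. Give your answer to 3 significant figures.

Resolving the weight along the incline: the component pulling the cart down the slope is mg sin 39° = 24 × 10 × 0.6293 = 151.032 N, and the normal force is N = mg cos 39° = 24 × 10 × 0.7771 = 186.504 N.
Kinetic friction acts up the slope with magnitude f = μN = 0.06 × 186.504 = 11.190 N.
Net force along the incline is 151.032 − 11.190 = 139.842 N, so a = 139.842 / 24 = 5.8268 m/s².

5.83 m/s²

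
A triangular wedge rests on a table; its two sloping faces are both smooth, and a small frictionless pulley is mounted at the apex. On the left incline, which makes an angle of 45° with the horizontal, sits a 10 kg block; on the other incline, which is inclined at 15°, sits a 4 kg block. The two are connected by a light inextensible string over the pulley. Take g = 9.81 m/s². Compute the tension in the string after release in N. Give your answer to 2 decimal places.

27.07 N

Resolve each weight along its own incline: the 10 kg mass has component 10 × 9.81 × sin 45° = 69.367 N down its slope, and the 4 kg mass has 4 × 9.81 × sin 15° = 10.156 N down its slope.
The 10 kg side's 69.367 N exceeds the other side's 10.156 N, so that mass slides down and the 4 kg mass slides up. Taking that direction as positive, Newton's second law for the whole system gives 69.367 − 10.156 = (10 + 4) a, so a = 59.211 / 14 = 4.2294 m/s².
For the 4 kg mass (up-slope positive): T − 10.156 = 4 × 4.2294, so T = 27.074 N.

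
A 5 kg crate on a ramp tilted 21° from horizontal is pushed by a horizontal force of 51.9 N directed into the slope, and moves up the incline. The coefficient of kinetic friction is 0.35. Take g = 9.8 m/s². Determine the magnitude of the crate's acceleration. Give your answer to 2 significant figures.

The horizontal push has components F cos 21° = 51.9 × 0.9336 = 48.454 N up the incline and F sin 21° = 51.9 × 0.3584 = 18.601 N pressing into the surface.
The normal force is therefore N = mg cos 21° + F sin 21° = 45.746 + 18.601 = 64.347 N, and kinetic friction down the slope is μN = 0.35 × 64.347 = 22.521 N.
Along the incline: F cos 21° − mg sin 21° − μN = ma, so 48.454 − 17.562 − 22.521 = 5 a, giving a = 1.6742 m/s².

1.7 m/s²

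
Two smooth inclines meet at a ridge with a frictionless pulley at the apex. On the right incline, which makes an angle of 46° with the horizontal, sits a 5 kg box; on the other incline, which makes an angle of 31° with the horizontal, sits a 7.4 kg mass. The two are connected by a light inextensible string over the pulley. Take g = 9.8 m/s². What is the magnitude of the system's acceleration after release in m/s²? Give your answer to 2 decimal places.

0.17 m/s²

Resolve each weight along its own incline: the 5 kg mass has component 5 × 9.8 × sin 46° = 35.248 N down its slope, and the 7.4 kg mass has 7.4 × 9.8 × sin 31° = 37.351 N down its slope.
The 7.4 kg side's 37.351 N exceeds the other side's 35.248 N, so that mass slides down and the 5 kg mass slides up. Taking that direction as positive, Newton's second law for the whole system gives 37.351 − 35.248 = (5 + 7.4) a, so a = 2.103 / 12.4 = 0.1696 m/s².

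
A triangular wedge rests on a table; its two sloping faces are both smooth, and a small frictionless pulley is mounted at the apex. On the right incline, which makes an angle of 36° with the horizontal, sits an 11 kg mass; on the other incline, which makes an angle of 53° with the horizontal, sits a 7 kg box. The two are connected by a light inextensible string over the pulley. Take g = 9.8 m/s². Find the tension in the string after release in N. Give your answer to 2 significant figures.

58 N

Resolve each weight along its own incline: the 11 kg mass has component 11 × 9.8 × sin 36° = 63.363 N down its slope, and the 7 kg mass has 7 × 9.8 × sin 53° = 54.786 N down its slope.
The 11 kg side's 63.363 N exceeds the other side's 54.786 N, so that mass slides down and the 7 kg mass slides up. Taking that direction as positive, Newton's second law for the whole system gives 63.363 − 54.786 = (11 + 7) a, so a = 8.577 / 18 = 0.4765 m/s².
For the 7 kg mass (up-slope positive): T − 54.786 = 7 × 0.4765, so T = 58.121 N.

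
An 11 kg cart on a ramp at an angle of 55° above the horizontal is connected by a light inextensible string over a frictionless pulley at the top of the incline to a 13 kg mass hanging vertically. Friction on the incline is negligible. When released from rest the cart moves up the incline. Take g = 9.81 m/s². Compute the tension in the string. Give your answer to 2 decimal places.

106.33 N

For the cart on the incline: the weight component along the slope is m₁g sin 55° = 11 × 9.81 × 0.8192 = 88.400 N and the normal force is N = m₁g cos 55° = 61.895 N.
Newton's second law for the cart (up-slope positive): T − 88.400 = 11 a. For the hanging mass (downward positive): 13 × 9.81 − T = 13 a.
Adding the two equations eliminates T: 39.130 = 24 a, so a = 1.6304 m/s².
Then from the hanging mass's equation, T = 13 × (9.81 − 1.6304) = 106.335 N.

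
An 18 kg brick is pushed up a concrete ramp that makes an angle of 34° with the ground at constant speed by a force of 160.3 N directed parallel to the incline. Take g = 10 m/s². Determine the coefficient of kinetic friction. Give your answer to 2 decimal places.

0.40

At constant speed ΣF = 0 along the incline. The applied 160.3 N acts up the slope; the weight component mg sin 34° = 100.655 N and kinetic friction μN both act down the slope.
So 160.3 = 100.655 + μ × 149.227, giving μ = (160.3 − 100.655) / 149.227 = 0.3997.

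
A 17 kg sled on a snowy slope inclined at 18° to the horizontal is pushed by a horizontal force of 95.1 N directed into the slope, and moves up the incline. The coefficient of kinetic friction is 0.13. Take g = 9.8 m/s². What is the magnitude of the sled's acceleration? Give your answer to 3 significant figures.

0.856 m/s²

The horizontal push has components F cos 18° = 95.1 × 0.9511 = 90.450 N up the incline and F sin 18° = 95.1 × 0.3090 = 29.386 N pressing into the surface.
The normal force is therefore N = mg cos 18° + F sin 18° = 158.453 + 29.386 = 187.839 N, and kinetic friction down the slope is μN = 0.13 × 187.839 = 24.419 N.
Along the incline: F cos 18° − mg sin 18° − μN = ma, so 90.450 − 51.479 − 24.419 = 17 a, giving a = 0.8560 m/s².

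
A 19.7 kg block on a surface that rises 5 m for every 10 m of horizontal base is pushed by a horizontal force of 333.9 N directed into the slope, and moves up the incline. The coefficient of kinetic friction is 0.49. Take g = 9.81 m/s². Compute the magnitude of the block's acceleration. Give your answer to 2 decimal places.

The horizontal push has components F cos 26.57° = 333.9 × 0.8944 = 298.640 N up the incline and F sin 26.57° = 333.9 × 0.4472 = 149.320 N pressing into the surface.
The normal force is therefore N = mg cos 26.57° + F sin 26.57° = 172.849 + 149.320 = 322.169 N, and kinetic friction down the slope is μN = 0.49 × 322.169 = 157.863 N.
Along the incline: F cos 26.57° − mg sin 26.57° − μN = ma, so 298.640 − 86.425 − 157.863 = 19.7 a, giving a = 2.7590 m/s².

2.76 m/s²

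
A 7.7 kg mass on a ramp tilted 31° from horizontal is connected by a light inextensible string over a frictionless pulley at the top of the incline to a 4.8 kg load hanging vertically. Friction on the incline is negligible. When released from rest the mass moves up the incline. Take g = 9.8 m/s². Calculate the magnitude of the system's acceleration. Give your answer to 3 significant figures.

0.654 m/s²

For the mass on the incline: the weight component along the slope is m₁g sin 31° = 7.7 × 9.8 × 0.5150 = 38.862 N and the normal force is N = m₁g cos 31° = 64.682 N.
Newton's second law for the mass (up-slope positive): T − 38.862 = 7.7 a. For the hanging load (downward positive): 4.8 × 9.8 − T = 4.8 a.
Adding the two equations eliminates T: 8.178 = 12.5 a, so a = 0.6542 m/s².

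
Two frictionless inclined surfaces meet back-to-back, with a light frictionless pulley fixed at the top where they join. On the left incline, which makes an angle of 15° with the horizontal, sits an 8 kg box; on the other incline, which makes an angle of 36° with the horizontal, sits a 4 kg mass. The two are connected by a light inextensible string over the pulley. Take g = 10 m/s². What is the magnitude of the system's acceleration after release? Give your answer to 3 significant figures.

0.234 m/s²

Resolve each weight along its own incline: the 8 kg mass has component 8 × 10 × sin 15° = 20.706 N down its slope, and the 4 kg mass has 4 × 10 × sin 36° = 23.511 N down its slope.
The 4 kg side's 23.511 N exceeds the other side's 20.706 N, so that mass slides down and the 8 kg mass slides up. Taking that direction as positive, Newton's second law for the whole system gives 23.511 − 20.706 = (8 + 4) a, so a = 2.805 / 12 = 0.2338 m/s².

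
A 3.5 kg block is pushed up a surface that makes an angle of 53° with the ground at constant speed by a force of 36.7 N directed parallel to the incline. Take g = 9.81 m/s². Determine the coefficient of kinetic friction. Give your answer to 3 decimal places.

0.449

At constant speed ΣF = 0 along the incline. The applied 36.7 N acts up the slope; the weight component mg sin 53° = 27.421 N and kinetic friction μN both act down the slope.
So 36.7 = 27.421 + μ × 20.663, giving μ = (36.7 − 27.421) / 20.663 = 0.4491.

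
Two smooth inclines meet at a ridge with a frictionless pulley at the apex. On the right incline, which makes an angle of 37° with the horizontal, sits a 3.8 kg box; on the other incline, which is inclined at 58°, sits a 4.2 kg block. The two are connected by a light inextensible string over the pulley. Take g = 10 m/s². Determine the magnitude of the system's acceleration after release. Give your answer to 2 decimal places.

1.59 m/s²

Resolve each weight along its own incline: the 3.8 kg mass has component 3.8 × 10 × sin 37° = 22.869 N down its slope, and the 4.2 kg mass has 4.2 × 10 × sin 58° = 35.618 N down its slope.
The 4.2 kg side's 35.618 N exceeds the other side's 22.869 N, so that mass slides down and the 3.8 kg mass slides up. Taking that direction as positive, Newton's second law for the whole system gives 35.618 − 22.869 = (3.8 + 4.2) a, so a = 12.749 / 8 = 1.5936 m/s².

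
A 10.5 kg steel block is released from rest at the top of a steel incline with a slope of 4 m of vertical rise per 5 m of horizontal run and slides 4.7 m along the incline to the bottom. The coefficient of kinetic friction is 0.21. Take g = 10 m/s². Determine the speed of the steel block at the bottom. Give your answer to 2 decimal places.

The weight component along the incline is mg sin 38.66° = 65.593 N and the normal force is N = mg cos 38.66° = 81.991 N.
Friction up the slope is f = μN = 0.21 × 81.991 = 17.218 N, so the net downslope force is 65.593 − 17.218 = 48.375 N and a = 48.375 / 10.5 = 4.6071 m/s².
Starting from rest over a distance of 4.7 m, v² = 2aL = 2 × 4.6071 × 4.7 = 43.3067, so v = 6.5808 m/s.

6.58 m/s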